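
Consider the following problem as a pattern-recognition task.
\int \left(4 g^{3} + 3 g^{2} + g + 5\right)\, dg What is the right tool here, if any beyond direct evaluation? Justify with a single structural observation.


Technique: no special technique — every term is a constant multiple of a power of g; term-wise power-rule integration needs no preliminary transformation.


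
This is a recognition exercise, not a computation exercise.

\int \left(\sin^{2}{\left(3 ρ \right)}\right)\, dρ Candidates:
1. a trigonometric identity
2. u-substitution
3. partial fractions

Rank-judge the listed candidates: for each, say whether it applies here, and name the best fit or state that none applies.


Best approach: a trigonometric identity — \sin^{2}{\left(3 ρ \right)} is the textbook power-reduction case — identities first, antiderivatives second.
- a trigonometric identity — applies; the problem has the shape this method handles.
- u-substitution: no subexpression of the integrand serves as a whole-integral substitution inner — individual terms may offer their own, but none carries its derivative as a factor of the full integrand; a working change of variable would have to be constructed from outside the expression.
- partial fractions — the expression is not a ratio of polynomials that decomposes further.


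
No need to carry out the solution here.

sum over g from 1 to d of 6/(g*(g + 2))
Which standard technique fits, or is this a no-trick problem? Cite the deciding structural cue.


Technique: telescoping — the denominator's roots in 6/(g*(g + 2)) sit an integer apart: decomposition produces a self-cancelling chain.


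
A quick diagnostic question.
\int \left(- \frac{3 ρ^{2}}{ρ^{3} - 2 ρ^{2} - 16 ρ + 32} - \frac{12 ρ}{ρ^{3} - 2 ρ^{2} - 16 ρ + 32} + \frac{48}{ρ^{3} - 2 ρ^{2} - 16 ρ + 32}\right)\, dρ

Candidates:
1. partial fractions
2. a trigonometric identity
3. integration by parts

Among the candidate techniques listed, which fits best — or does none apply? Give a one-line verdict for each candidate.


Best approach: partial fractions — the denominator ρ^{3} - 2 ρ^{2} - 16 ρ + 32 factors, so the quotient decomposes into elementary partial fractions term by term.
- partial fractions: a fit — the right tool for this form.
- a trigonometric identity — no sine or cosine appears, so there is nothing for a trigonometric identity to act on.
- integration by parts: the integrand does not split as a nonconstant polynomial times an exp, sine, cosine of a linear argument, or logarithm — no polynomial-kernel parts product to differentiate one side of.


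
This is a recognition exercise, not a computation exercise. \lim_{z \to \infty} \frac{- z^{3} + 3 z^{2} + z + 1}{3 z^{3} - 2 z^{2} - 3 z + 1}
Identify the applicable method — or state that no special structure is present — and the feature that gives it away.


Verdict: dominant-term comparison — as z grows, only the highest-degree terms matter — compare leading terms and read the limit off. Differentiating the expression as a single quotient would eventually settle it as well; matching dominant growth settles it immediately.


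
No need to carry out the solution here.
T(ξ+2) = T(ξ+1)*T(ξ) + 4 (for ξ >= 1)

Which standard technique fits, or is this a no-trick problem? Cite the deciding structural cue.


Technique: no special technique — the unknown sequence enters the update nonlinearly, so no linear method fits the recurrence as written — direct iteration remains.


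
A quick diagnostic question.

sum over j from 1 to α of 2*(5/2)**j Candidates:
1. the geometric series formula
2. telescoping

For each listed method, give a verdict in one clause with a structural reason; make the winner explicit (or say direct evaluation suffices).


Technique: the geometric series formula — consecutive terms stand in a fixed index-free ratio — the geometric sum formula closes it.
- the geometric series formula: yes — fits the structure here.
- telescoping: neither a shifted-difference shape nor integer-spaced poles are present.


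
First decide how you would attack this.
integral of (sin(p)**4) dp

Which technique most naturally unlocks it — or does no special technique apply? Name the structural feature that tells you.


Verdict: a trigonometric identity — sin(p)**4 calls for power reduction: rewrite via double angles before any antiderivative is attempted.


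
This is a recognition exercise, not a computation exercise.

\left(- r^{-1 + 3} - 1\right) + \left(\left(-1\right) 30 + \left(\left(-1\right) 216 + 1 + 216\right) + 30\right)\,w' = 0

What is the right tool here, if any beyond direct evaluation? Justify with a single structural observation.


Diagnosis: no special technique — the slope is a pure function of r; integrate both sides and be done.


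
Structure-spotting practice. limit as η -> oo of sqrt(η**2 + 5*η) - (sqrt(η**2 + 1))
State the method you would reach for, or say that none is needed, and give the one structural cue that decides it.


Best approach: conjugate multiplication — an infinity-minus-infinity difference with a surviving radical — multiply by the conjugate to cancel the divergence.


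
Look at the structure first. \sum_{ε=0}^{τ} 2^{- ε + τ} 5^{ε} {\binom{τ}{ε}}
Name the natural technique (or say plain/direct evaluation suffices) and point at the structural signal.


Verdict: the binomial theorem — terms weighting {\binom{τ}{ε}} against matched powers of 5 and 2 reassemble into (5 + 2)^τ by the binomial theorem.


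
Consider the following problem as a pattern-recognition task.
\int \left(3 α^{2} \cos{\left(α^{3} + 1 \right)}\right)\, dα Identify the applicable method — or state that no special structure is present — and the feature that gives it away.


Method: u-substitution — the only nontrivial dependence routes through α^{3} + 1, whose derivative supplies the leftover factor up to a constant multiple — u = α^{3} + 1 flattens it.


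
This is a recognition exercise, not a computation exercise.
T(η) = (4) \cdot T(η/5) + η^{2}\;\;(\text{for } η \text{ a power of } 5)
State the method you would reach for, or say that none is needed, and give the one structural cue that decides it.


Best approach: the master substitution — the argument contracts 5-fold per step: reindex η exponentially and solve the linear recurrence in the new index.


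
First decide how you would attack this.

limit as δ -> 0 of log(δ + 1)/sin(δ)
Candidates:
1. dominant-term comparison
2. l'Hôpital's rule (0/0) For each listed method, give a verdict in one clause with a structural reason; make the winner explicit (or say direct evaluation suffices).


Verdict: l'Hôpital's rule (0/0) — substituting 0 gives 0 over 0; differentiate top and bottom once and re-evaluate. Known elementary limits would finish this too — the rule just bypasses the case analysis.
- dominant-term comparison: this limit is not decided by comparing polynomial growth at infinity.
- l'Hôpital's rule (0/0): yes, a natural case for it.


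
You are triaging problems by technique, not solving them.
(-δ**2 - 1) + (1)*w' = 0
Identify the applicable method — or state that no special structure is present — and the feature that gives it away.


Diagnosis: no special technique — the slope is a pure function of δ; integrate both sides and be done.


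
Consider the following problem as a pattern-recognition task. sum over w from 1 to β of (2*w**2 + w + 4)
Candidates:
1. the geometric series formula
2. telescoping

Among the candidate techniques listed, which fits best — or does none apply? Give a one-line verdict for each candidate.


Method: no special technique — Faulhaber territory: sum each constant-multiple power of w with its closed-form formula, no trick required.
- the geometric series formula: the term-to-term ratio changes with the index, so the geometric formula cannot close it.
- telescoping: the terms as presented offer no neighboring cancellation — a telescoping rewrite may exist, but the displayed structure does not hand one over.


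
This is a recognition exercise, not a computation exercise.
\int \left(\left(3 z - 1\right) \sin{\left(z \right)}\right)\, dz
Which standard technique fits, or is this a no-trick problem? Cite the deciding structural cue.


Verdict: integration by parts — the integrand splits as 3 z - 1 times \sin{\left(z \right)} — repeatedly differentiating the polynomial part kills it, which is the parts ladder.


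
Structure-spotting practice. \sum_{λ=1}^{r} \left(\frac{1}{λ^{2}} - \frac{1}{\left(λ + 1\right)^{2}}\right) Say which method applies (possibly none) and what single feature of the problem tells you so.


Best approach: telescoping — the summand is built as \frac{1}{λ^{2}} minus its own successor — adjacent terms annihilate down the line.


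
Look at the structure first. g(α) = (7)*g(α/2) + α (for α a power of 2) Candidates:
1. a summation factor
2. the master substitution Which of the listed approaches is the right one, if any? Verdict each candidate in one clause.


Method: the master substitution — the argument contracts 2-fold per step: reindex α exponentially and solve the linear recurrence in the new index.
- a summation factor — the recursion divides its index rather than shifting it — there is no previous-term chain for a summation factor to telescope.
- the master substitution — applicable, and directly so.


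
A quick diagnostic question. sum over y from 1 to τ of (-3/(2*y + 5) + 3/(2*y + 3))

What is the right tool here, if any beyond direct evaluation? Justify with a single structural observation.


Method: telescoping — each term adds 3/(2*y + 3) and subtracts the same expression advanced one index; that subtracted piece cancels against the next term's added copy — only the boundary terms survive.


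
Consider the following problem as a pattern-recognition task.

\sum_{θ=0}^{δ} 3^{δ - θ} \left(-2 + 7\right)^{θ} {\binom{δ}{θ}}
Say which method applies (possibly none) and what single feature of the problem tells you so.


Verdict: the binomial theorem — terms weighting {\binom{δ}{θ}} against matched powers of (-2 + 7) and 3 reassemble into ((-2 + 7) + 3)^δ by the binomial theorem.


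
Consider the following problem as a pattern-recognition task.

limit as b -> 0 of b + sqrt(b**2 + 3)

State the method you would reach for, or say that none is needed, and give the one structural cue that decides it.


Method: no special technique — no vanishing denominator and no indeterminate clash at the point — evaluation is immediate.


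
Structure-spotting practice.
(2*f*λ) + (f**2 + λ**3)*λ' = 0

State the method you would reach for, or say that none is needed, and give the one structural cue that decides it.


Technique: the exact-equation method — equality of cross partials is the green light — assemble the potential function term by term.


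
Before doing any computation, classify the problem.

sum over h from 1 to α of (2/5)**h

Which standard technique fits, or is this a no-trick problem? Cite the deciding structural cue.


Technique: the geometric series formula — check a ratio of consecutive terms: it is 2/5, independent of the index, so the geometric formula closes the sum.


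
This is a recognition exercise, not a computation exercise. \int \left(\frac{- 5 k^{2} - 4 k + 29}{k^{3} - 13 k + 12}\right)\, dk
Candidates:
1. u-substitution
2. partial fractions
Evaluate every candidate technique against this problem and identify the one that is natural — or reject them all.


Best approach: partial fractions — a proper rational integrand over the factorable k^{3} - 13 k + 12: partial fractions reduce it to elementary pieces.
- u-substitution — no subexpression of the integrand pairs with its own derivative as a factor — individual terms may offer their own substitutions, but any change of variable covering the whole integral would have to be constructed from outside the expression.
- partial fractions: applicable, and directly so.


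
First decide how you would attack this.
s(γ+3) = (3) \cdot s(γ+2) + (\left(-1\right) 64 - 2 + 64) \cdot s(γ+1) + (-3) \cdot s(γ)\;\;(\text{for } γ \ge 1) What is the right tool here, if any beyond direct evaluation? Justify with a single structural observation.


Method: the characteristic-root method — no index-dependence in the weights and nothing inhomogeneous: classic characteristic-equation setup.


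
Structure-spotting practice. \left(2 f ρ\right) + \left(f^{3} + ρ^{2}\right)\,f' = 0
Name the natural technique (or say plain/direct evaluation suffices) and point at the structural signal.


Diagnosis: the exact-equation method — take the mixed partials of 2 f ρ and f^{3} + ρ^{2}: they are equal, which certifies an exact differential.


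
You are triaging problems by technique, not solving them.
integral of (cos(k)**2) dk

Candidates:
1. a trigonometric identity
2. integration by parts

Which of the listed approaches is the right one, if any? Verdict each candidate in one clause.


Verdict: a trigonometric identity — reduce cos(k)**2 with the power-reduction formula and the integral becomes first-degree trigonometry.
- a trigonometric identity — applicable, and directly so.
- integration by parts: not the natural route: no polynomial-kernel product appears — a recursive parts reduction of the trigonometric product exists, but the identity rewrite is direct.


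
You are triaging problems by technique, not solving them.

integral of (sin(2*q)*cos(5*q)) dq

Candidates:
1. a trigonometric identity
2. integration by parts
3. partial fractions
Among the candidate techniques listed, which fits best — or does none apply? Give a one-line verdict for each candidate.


Diagnosis: a trigonometric identity — two sinusoids at different rates multiply in sin(2*q)*cos(5*q); the product-to-sum identity uncouples them.
- a trigonometric identity — applies; the problem has the shape this method handles.
- integration by parts — not the natural route: no polynomial-kernel product appears — a recursive parts reduction of the trigonometric product exists, but the identity rewrite is direct.
- partial fractions — the expression is not a ratio of polynomials that decomposes further.


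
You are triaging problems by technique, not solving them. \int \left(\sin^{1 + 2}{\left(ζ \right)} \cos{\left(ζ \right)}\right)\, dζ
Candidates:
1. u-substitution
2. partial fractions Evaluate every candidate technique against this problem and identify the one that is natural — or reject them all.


Verdict: u-substitution — collected, the integrand has one factor that is, up to a constant, the derivative of an inner expression the rest depends on — substitute for that inner expression.
- u-substitution — a fit — the right tool for this form.
- partial fractions — there is no rational-function structure to decompose.


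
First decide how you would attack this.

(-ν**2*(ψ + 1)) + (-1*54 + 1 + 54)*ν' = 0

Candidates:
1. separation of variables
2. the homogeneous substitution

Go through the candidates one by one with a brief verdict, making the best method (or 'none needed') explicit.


Best approach: separation of variables — all dependence on the two variables factors apart, the defining separable shape.
- separation of variables — yes — fits the structure here.
- the homogeneous substitution: the slope does not depend on the ratio of the variables alone.


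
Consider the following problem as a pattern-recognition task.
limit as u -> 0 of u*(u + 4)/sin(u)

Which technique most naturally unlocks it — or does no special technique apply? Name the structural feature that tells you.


Technique: l'Hôpital's rule (0/0) — the 0/0 form at 0 is the signature situation for l'Hôpital's rule. A local series expansion at the point resolves it as well; the rule is the packaged version of that step.


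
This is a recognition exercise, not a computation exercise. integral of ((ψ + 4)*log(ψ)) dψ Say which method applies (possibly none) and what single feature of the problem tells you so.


Method: integration by parts — one parts step with u = log(ψ) trades the logarithm for an algebraic integrand.


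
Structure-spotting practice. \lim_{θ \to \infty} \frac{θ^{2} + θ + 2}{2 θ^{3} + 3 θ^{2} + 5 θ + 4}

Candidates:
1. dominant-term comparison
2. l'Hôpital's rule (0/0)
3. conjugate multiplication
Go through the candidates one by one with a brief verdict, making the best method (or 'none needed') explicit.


Diagnosis: dominant-term comparison — growth-rate triage: the leading powers of θ decide the limit, everything else is noise.
- dominant-term comparison: yes, a natural case for it.
- l'Hôpital's rule (0/0): no 0/0 form appears: written as one quotient, top and bottom both grow without bound, and the ratio is decided by their leading terms.
- conjugate multiplication: there are no radicals in tension whose conjugate would simplify matters.


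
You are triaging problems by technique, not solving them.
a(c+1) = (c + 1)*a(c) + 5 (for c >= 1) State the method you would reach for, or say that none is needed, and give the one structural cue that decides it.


Diagnosis: a summation factor — the coefficient c + 1 drifts with the index, so no fixed root exists; normalizing by the cumulative product telescopes it.


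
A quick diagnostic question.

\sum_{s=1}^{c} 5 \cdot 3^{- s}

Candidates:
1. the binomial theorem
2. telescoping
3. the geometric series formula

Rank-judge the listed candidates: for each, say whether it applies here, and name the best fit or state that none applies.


Best approach: the geometric series formula — consecutive terms stand in a fixed index-free ratio — the geometric sum formula closes it.
- the binomial theorem — no binomial coefficients pair up with complementary powers here.
- telescoping — writing out consecutive terms as given produces no pairwise cancellation.
- the geometric series formula — applies; the problem has the shape this method handles.


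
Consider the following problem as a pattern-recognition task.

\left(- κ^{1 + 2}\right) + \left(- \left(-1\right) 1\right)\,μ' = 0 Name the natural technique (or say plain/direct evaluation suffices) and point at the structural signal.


Diagnosis: no special technique — with μ absent the equation is not coupled at all: direct integration in κ.


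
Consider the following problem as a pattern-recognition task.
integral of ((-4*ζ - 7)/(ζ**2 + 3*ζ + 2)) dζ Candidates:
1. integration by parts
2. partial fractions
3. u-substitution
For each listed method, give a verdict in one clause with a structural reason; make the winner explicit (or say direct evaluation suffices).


Verdict: partial fractions — a proper rational integrand over the factorable ζ**2 + 3*ζ + 2: partial fractions reduce it to elementary pieces.
- integration by parts — the nonconstant-polynomial-times-standard-kernel pattern (an exp, sine, cosine, or logarithm partner) is absent.
- partial fractions: yes, a natural case for it.
- u-substitution — no subexpression of the integrand pairs with its own derivative as a factor — individual terms may offer their own substitutions, but any change of variable covering the whole integral would have to be constructed from outside the expression.


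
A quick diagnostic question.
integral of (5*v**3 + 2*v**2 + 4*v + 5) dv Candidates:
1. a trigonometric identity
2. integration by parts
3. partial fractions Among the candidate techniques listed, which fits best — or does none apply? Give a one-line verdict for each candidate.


Verdict: no special technique — scan for structure and find none: constant multiples of powers of v, integrate directly.
- a trigonometric identity — no sine or cosine appears, so there is nothing for a trigonometric identity to act on.
- integration by parts — splitting off a factor buys nothing — the integrand integrates directly without parts.
- partial fractions: the expression is not a ratio of polynomials that decomposes further.


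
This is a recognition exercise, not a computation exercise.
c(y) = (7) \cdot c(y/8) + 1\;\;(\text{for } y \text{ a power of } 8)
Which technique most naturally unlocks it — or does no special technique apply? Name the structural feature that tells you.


Verdict: the master substitution — the argument shrinks by the factor 8, so measure the index on a logarithmic scale and the recursion becomes a shift.


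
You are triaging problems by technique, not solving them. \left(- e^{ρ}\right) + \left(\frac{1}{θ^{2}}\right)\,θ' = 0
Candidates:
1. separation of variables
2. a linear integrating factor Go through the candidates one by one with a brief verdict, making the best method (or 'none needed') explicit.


Method: separation of variables — one side of the product carries the independent variable, the other the unknown — the textbook separation shape.
- separation of variables — yes — fits the structure here.
- a linear integrating factor — the unknown enters nonlinearly (through a power, a denominator, or a transcendental function), which the linear integrating-factor recipe cannot absorb as-is — any repair would come from a preliminary substitution, not the factor.


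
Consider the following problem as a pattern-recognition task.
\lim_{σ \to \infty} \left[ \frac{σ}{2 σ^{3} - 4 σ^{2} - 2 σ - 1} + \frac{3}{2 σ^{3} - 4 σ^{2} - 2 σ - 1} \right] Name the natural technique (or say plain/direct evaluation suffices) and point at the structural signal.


Best approach: dominant-term comparison — divide by the highest power of σ present: lower-order terms vanish and the dominant ratio remains. l'Hôpital's at-infinity variant applies to the expression viewed as a single quotient; the leading-term comparison is the direct route.


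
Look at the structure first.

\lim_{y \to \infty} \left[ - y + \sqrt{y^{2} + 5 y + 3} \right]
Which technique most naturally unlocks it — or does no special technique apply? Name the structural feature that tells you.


Best approach: conjugate multiplication — neither \sqrt{y^{2} + 5 y + 3} nor y converges alone, so rewrite their difference as a conjugate-rationalized quotient first.


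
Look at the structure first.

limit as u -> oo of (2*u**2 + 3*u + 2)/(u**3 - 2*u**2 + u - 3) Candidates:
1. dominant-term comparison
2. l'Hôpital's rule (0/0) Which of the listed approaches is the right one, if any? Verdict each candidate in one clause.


Technique: dominant-term comparison — at large u only the top-degree terms survive; compare the leading terms and the limit falls out.
- dominant-term comparison — applicable, and directly so.
- l'Hôpital's rule (0/0): viewed as a single quotient this runs to ∞/∞, not the 0/0 clash this candidate addresses; an at-infinity variant of the rule would resolve it, but comparing leading growth reads the answer without differentiating.


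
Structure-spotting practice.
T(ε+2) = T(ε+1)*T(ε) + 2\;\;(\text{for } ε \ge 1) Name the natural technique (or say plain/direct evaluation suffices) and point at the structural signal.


Diagnosis: no special technique — the sequence value feeds back through itself nonlinearly — linear superposition fails, and every superposition-based closed form fails with it.


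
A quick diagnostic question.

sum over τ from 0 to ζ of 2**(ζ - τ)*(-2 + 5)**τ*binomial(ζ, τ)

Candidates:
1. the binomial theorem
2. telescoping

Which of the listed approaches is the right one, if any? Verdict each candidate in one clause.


Verdict: the binomial theorem — terms weighting binomial(ζ, τ) against matched powers of (-2 + 5) and 2 reassemble into ((-2 + 5) + 2)^ζ by the binomial theorem.
- the binomial theorem — a fit — the right tool for this form.
- telescoping — neither a shifted-difference shape nor integer-spaced poles are present.


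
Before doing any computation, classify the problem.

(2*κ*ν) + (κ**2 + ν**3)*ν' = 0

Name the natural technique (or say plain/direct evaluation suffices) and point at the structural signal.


Diagnosis: the exact-equation method — check exactness first: here it holds (2*κ*ν, κ**2 + ν**3 have matching cross partials), so no integrating factor is needed.


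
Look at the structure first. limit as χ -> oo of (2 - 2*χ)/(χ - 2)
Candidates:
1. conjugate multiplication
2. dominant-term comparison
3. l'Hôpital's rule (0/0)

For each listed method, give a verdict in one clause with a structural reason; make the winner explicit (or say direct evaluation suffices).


Technique: dominant-term comparison — divide through by the highest power of χ; every lower-order term dies and the dominant terms decide the limit.
- conjugate multiplication — there are no radicals in tension whose conjugate would simplify matters.
- dominant-term comparison — yes, a natural case for it.
- l'Hôpital's rule (0/0) — viewed as a single quotient this runs to ∞/∞, not the 0/0 clash this candidate addresses; an at-infinity variant of the rule would resolve it, but comparing leading growth reads the answer without differentiating.


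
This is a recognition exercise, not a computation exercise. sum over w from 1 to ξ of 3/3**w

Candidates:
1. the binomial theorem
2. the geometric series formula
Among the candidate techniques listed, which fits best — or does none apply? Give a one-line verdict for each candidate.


Best approach: the geometric series formula — consecutive terms stand in a fixed index-free ratio — the geometric sum formula closes it.
- the binomial theorem: the terms do not reassemble into a binomial power.
- the geometric series formula — yes — fits the structure here.


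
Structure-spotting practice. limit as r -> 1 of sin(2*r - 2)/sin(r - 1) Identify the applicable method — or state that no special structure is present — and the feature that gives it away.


Verdict: l'Hôpital's rule (0/0) — substituting 1 gives 0 over 0; differentiate top and bottom once and re-evaluate. The standard small-argument limits would also carry it; the rule is the systematic route.


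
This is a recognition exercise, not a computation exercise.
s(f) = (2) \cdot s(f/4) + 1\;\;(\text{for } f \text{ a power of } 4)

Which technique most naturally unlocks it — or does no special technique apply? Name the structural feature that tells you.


Best approach: the master substitution — treat m = log base 4 of f as the new clock: one recursion step advances m by one while f scales by 4.


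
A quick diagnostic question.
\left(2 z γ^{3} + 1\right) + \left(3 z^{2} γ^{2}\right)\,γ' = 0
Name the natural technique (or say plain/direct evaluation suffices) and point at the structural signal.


Verdict: the exact-equation method — 2 z γ^{3} + 1 and 3 z^{2} γ^{2} pass the exactness check on the nose, so no integrating factor in z or γ is needed at all.


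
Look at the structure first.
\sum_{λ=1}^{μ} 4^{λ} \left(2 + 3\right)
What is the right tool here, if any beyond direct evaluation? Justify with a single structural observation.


Best approach: the geometric series formula — term-over-term division gives 4 every time — index-free ratio, geometric sum formula applies.


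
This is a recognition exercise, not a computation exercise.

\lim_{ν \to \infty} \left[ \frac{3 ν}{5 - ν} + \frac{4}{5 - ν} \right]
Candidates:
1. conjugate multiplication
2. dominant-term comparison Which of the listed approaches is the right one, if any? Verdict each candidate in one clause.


Best approach: dominant-term comparison — divide by the highest power of ν present: lower-order terms vanish and the dominant ratio remains.
- conjugate multiplication — rationalization has no target — no divergent radical difference appears.
- dominant-term comparison: yes, a natural case for it.


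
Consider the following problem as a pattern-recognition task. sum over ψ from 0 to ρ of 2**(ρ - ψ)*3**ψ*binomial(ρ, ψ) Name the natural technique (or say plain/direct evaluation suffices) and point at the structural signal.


Method: the binomial theorem — the binomial coefficients weight matched powers of 3 and 2, which is exactly the expansion of a binomial power.


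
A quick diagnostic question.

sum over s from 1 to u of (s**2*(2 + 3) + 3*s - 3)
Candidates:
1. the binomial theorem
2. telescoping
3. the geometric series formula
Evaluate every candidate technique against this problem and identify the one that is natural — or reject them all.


Method: no special technique — constant-multiple powers of s with no cancellation partners and no common ratio — use the standard power-sum formulas.
- the binomial theorem — no binomial coefficients pair with matched powers.
- telescoping: neither a shifted-difference shape nor integer-spaced poles are present.
- the geometric series formula: there is no constant term-to-term ratio.


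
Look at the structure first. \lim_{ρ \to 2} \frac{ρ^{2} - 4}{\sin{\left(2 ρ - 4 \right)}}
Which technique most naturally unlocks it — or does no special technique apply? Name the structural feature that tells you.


Technique: l'Hôpital's rule (0/0) — substituting 2 gives 0 over 0; differentiate top and bottom once and re-evaluate. A local series expansion at the point resolves it as well; the rule is the packaged version of that step.


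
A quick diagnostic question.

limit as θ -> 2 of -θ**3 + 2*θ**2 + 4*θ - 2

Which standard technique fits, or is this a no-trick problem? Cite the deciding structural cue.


Diagnosis: no special technique — no vanishing denominator and no indeterminate clash at the point — evaluation is immediate.


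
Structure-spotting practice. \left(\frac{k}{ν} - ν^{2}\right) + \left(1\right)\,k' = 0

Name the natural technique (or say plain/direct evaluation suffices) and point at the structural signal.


Verdict: a linear integrating factor — linear in the unknown with genuine forcing: multiply through by the exponential of the integrated coefficient and the left side closes into one derivative.


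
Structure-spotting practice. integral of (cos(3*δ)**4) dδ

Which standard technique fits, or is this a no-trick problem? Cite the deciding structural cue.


Diagnosis: a trigonometric identity — cos(3*δ)**4 calls for power reduction: rewrite via double angles before any antiderivative is attempted.


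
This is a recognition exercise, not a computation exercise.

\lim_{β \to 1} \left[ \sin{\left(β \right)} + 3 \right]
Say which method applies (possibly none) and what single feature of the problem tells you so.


Method: no special technique — no denominator vanishes and nothing blows up at 1: direct substitution is the whole computation.


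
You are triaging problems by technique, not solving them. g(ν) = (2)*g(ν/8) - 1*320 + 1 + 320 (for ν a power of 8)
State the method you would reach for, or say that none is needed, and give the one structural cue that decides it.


Diagnosis: the master substitution — the argument ν/8 divides the index by 8; the standard ν = 8^m substitution converts it to a constant-shift recurrence.


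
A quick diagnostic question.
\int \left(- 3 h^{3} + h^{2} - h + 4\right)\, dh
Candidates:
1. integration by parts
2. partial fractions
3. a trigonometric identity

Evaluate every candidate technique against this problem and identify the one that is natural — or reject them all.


Verdict: no special technique — nothing composite, nothing rational, nothing trigonometric — each constant-multiple power of h integrates by the power rule alone.
- integration by parts: splitting off a factor buys nothing — the integrand integrates directly without parts.
- partial fractions: there is no rational-function structure to decompose.
- a trigonometric identity: there is no trigonometric structure at all — the integrand carries no sine or cosine to rewrite.


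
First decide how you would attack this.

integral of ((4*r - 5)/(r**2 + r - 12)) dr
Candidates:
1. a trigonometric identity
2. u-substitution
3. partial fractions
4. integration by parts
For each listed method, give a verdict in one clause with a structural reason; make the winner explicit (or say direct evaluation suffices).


Technique: partial fractions — a proper rational integrand whose denominator splits into simpler factors — decompose into partial fractions first.
- a trigonometric identity — no sine or cosine appears, so there is nothing for a trigonometric identity to act on.
- u-substitution: no subexpression of the integrand serves as a whole-integral substitution inner — individual terms may offer their own, but none carries its derivative as a factor of the full integrand; a working change of variable would have to be constructed from outside the expression.
- partial fractions — yes — fits the structure here.
- integration by parts: there is no nonconstant-polynomial-times-kernel split with an exp, sine, cosine (degree-1 argument), or logarithm partner.


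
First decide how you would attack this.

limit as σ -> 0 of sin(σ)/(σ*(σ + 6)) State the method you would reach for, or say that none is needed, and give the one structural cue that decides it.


Best approach: l'Hôpital's rule (0/0) — both numerator and denominator vanish at 0: the genuine 0/0 indeterminate that l'Hôpital exists for. One could equally expand both pieces locally and compare leading terms; the rule does that in one stroke.


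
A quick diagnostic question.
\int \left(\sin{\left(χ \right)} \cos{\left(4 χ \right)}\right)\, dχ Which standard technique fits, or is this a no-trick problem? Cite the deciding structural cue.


Best approach: a trigonometric identity — cross-frequency products like \sin{\left(χ \right)} \cos{\left(4 χ \right)} are the textbook product-to-sum case — the identity converts them to directly integrable sinusoids.


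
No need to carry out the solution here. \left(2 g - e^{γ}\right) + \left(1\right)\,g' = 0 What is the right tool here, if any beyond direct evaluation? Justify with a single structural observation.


Technique: a linear integrating factor — first power of g, nonzero forcing: the integrating-factor recipe applies verbatim with p = 2.


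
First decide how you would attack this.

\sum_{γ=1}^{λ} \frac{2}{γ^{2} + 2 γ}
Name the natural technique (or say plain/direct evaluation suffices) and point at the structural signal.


Verdict: telescoping — split \frac{2}{γ^{2} + 2 γ} by partial fractions and the pieces are one function at shifted arguments — interior terms cancel.


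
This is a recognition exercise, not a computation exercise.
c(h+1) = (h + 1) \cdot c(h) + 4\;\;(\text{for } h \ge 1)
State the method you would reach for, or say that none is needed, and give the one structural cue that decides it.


Diagnosis: a summation factor — first-order, linear, moving coefficient h + 1: the discrete analogue of an integrating factor handles it.


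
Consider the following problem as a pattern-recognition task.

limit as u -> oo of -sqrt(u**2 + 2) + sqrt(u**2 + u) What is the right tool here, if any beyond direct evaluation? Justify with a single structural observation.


Diagnosis: conjugate multiplication — the difference sqrt(u**2 + u) - sqrt(u**2 + 2) is an ∞ − ∞ stalemate; its conjugate partner breaks the tie.


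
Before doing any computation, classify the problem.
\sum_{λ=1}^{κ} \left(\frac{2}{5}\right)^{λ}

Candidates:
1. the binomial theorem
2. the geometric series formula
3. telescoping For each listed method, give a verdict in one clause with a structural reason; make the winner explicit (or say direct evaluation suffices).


Verdict: the geometric series formula — consecutive terms stand in a fixed index-free ratio — the geometric sum formula closes it.
- the binomial theorem — no binomial coefficients pair up with complementary powers here.
- the geometric series formula: applies; the problem has the shape this method handles.
- telescoping: writing out consecutive terms as given produces no pairwise cancellation.


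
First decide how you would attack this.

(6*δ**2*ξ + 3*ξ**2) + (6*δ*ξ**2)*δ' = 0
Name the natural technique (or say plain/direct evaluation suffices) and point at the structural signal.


Method: the exact-equation method — the mixed-partials test passes for 6*δ**2*ξ + 3*ξ**2 and 6*δ*ξ**2, so a potential function exists as presented.


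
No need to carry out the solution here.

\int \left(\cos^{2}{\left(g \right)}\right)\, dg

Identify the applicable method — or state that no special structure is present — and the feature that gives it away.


Method: a trigonometric identity — the even exponent on \cos^{2}{\left(g \right)} signals one move: rewrite via cos of the doubled angle.


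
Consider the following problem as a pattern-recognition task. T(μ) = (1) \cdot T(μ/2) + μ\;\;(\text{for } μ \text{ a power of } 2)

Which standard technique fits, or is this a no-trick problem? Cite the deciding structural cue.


Diagnosis: the master substitution — the argument contracts 2-fold per step: reindex μ exponentially and solve the linear recurrence in the new index.


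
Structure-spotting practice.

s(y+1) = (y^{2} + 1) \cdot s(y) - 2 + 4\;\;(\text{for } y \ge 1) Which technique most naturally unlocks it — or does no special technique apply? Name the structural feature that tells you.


Verdict: a summation factor — an index-dependent multiplier y^{2} + 1 rules out characteristic roots; a summation factor converts it to a pure difference.


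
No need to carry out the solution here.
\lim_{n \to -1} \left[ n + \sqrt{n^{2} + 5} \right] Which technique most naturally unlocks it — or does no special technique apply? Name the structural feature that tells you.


Method: no special technique — the expression is continuous at the evaluation point — substitute directly; no indeterminate form appears.


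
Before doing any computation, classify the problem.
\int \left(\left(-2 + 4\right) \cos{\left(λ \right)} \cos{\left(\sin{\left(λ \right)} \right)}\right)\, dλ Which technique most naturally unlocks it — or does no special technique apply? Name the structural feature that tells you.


Method: u-substitution — collected, the integrand has one factor that is, up to a constant, the derivative of an inner expression the rest depends on — substitute for that inner expression.


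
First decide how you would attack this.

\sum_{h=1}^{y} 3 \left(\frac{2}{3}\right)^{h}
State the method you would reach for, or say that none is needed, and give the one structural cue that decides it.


Diagnosis: the geometric series formula — consecutive terms stand in a fixed index-free ratio — the geometric sum formula closes it.


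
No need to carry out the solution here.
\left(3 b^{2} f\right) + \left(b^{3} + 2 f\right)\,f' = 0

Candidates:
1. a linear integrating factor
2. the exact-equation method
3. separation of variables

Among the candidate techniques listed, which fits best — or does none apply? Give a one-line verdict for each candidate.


Technique: the exact-equation method — 3 b^{2} f and b^{3} + 2 f pass the exactness check on the nose, so no integrating factor in b or f is needed at all.
- a linear integrating factor: a nonlinear term in the unknown puts this outside the integrating-factor template.
- the exact-equation method: applicable, and directly so.
- separation of variables — the two dependences do not factor apart.


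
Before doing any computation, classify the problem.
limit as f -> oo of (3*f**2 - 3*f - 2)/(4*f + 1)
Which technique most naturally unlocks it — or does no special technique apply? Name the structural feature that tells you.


Best approach: dominant-term comparison — divide through by the highest power of f; every lower-order term dies and the dominant terms decide the limit. l'Hôpital's at-infinity variant applies to the expression viewed as a single quotient; the leading-term comparison is the direct route.
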